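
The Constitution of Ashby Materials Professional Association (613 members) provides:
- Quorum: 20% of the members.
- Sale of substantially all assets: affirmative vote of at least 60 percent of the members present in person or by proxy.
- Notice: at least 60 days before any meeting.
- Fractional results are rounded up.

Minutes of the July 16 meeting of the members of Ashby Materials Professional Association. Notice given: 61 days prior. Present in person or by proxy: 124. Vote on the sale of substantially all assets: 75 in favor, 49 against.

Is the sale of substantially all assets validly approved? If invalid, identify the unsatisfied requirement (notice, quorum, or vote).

Valid — all requirements satisfied.

Notice: 61 days given; 60 required. Satisfied.
Quorum: 20% of 613 = 122.60, rounded up to 123; 124 present. Satisfied.
Vote: requires three-fifths of those present (124); 3/5 of 124 = 74.40, rounded up to 75, so 75 needed; 75 in favor. Satisfied.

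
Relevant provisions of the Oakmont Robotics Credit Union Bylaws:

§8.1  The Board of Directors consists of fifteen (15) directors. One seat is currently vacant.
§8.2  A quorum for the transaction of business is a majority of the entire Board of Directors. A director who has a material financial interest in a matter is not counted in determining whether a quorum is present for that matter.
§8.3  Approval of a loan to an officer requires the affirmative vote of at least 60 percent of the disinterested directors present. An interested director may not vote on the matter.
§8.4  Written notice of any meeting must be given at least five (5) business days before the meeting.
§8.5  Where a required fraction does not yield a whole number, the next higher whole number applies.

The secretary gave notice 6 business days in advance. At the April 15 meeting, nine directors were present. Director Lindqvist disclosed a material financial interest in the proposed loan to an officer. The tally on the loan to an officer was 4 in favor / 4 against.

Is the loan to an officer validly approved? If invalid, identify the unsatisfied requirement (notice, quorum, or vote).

Notice: 6 business days given; 5 required (6 ≥ 5). Satisfied.
Quorum: 9 present, but the 1 interested director does not count, leaving 8. Quorum is 8. Satisfied.
Vote: the loan to an officer requires three-fifths of the disinterested directors present (9 − 1 = 8). 3/5 of 8 = 4.80, rounded up to 5, so 5 affirmative votes are needed; 4 voted in favor. Not satisfied.

Invalid — vote requirement not satisfied.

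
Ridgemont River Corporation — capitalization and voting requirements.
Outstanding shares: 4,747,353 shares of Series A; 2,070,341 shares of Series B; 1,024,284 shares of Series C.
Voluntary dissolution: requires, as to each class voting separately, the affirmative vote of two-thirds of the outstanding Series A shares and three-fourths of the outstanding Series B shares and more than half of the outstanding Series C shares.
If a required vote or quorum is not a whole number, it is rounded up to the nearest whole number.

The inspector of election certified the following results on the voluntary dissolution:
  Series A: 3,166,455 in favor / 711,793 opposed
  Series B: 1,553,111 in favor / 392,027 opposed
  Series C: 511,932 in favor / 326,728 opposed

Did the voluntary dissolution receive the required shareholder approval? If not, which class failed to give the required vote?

Not approved — the Series C shares did not give the required vote.

Series A: 2/3 of 4747353 = 3164902; 3,164,902 required, 3,166,455 in favor — approved.
Series B: 3/4 of 2070341 = 1552755.75, rounded up to 1552756; 1,552,756 required, 1,553,111 in favor — approved.
Series C: a majority of 1024284 is 512143; 512,143 required, 511,932 in favor — not approved.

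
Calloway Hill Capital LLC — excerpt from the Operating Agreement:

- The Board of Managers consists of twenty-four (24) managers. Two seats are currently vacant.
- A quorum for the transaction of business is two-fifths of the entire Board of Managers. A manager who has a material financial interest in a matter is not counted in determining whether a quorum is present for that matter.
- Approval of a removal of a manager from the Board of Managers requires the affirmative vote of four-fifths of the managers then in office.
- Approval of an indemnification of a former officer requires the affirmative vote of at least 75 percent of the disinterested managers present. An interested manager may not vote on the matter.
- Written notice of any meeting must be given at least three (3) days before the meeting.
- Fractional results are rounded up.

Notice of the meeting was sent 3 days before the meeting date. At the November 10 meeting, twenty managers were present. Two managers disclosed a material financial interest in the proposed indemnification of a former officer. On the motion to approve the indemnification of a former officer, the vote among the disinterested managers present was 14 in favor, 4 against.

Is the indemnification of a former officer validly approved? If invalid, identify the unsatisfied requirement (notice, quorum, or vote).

Valid — all requirements satisfied.

Notice: 3 days given; 3 required (3 ≥ 3). Satisfied.
Quorum: 20 present, but the 2 interested managers do not count, leaving 18. Quorum is 10. Satisfied.
Vote: the indemnification of a former officer requires three-fourths of the disinterested managers present (20 − 2 = 18). 3/4 of 18 = 13.50, rounded up to 14, so 14 affirmative votes are needed; 14 voted in favor. Satisfied.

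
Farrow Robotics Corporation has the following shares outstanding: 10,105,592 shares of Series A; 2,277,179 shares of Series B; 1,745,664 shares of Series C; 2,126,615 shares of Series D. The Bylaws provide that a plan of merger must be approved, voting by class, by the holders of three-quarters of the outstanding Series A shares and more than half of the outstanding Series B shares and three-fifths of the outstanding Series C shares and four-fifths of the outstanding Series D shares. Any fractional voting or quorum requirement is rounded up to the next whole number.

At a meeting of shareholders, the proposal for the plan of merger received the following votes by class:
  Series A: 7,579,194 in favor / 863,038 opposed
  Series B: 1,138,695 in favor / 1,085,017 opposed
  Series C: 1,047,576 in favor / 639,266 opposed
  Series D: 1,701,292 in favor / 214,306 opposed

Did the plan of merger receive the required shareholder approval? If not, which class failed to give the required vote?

Approved — every class gave the required vote.

Series A: 3/4 of 10105592 = 7579194; 7,579,194 required, 7,579,194 in favor — approved.
Series B: a majority of 2277179 is 1138590; 1,138,590 required, 1,138,695 in favor — approved.
Series C: 3/5 of 1745664 = 1047398.40, rounded up to 1047399; 1,047,399 required, 1,047,576 in favor — approved.
Series D: 4/5 of 2126615 = 1701292; 1,701,292 required, 1,701,292 in favor — approved.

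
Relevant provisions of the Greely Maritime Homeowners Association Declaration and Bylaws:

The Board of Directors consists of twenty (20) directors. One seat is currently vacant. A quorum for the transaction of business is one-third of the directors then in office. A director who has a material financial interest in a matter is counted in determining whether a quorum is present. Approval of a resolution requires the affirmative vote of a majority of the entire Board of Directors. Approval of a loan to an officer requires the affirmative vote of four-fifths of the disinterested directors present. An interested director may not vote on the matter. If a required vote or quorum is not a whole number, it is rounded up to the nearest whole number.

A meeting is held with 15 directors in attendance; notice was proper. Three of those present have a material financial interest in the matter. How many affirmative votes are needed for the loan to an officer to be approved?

10

The loan to an officer requires four-fifths of the disinterested directors present (15 − 3 = 12).
4/5 of 12 = 9.60, rounded up to 10.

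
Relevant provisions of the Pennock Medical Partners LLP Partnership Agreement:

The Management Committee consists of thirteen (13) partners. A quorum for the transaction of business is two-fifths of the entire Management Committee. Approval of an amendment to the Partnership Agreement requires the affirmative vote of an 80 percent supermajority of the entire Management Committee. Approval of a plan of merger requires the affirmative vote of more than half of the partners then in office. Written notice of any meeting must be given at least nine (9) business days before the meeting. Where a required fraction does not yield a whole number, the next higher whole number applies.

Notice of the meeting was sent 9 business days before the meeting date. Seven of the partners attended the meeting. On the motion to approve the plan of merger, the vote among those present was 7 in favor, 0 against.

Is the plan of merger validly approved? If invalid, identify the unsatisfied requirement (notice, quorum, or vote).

Notice: 9 business days given; 9 required (9 ≥ 9). Satisfied.
Quorum: 7 present; quorum is 6. Satisfied.
Vote: the plan of merger requires a majority of the partners then in office (13). A majority of 13 is 7, so 7 affirmative votes are needed; 7 voted in favor. Satisfied.

Valid — all requirements satisfied.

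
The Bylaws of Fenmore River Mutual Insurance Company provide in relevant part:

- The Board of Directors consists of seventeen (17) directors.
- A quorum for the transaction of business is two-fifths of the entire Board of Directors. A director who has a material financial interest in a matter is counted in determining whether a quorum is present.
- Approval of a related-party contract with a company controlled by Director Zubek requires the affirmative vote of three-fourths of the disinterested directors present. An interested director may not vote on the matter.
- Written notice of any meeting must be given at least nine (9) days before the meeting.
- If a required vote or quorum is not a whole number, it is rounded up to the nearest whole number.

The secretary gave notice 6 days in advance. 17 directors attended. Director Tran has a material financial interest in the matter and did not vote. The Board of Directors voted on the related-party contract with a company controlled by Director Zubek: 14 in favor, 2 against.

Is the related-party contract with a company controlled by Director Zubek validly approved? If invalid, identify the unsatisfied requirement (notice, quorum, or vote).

Notice: 6 days given; 9 required (6 < 9). Not satisfied.
Quorum: 17 present (interested directors count toward quorum); quorum is 7. Satisfied.
Vote: the related-party contract with a company controlled by Director Zubek requires three-fourths of the disinterested directors present (17 − 1 = 16). 3/4 of 16 = 12, so 12 affirmative votes are needed; 14 voted in favor. Satisfied.

Invalid — notice requirement not satisfied.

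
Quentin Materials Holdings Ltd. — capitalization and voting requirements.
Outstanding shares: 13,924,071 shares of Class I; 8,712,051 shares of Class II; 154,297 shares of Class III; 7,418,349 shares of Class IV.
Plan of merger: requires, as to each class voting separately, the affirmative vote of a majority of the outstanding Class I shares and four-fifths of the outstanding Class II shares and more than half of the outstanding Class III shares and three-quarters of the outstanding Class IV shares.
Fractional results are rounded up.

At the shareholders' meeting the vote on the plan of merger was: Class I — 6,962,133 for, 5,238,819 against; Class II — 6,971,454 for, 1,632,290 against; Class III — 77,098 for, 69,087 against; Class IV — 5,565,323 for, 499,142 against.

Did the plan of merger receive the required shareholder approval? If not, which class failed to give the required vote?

Class I: a majority of 13924071 is 6962036; 6,962,036 required, 6,962,133 in favor — approved.
Class II: 4/5 of 8712051 = 6969640.80, rounded up to 6969641; 6,969,641 required, 6,971,454 in favor — approved.
Class III: a majority of 154297 is 77149; 77,149 required, 77,098 in favor — not approved.
Class IV: 3/4 of 7418349 = 5563761.75, rounded up to 5563762; 5,563,762 required, 5,565,323 in favor — approved.

Not approved — the Class III shares did not give the required vote.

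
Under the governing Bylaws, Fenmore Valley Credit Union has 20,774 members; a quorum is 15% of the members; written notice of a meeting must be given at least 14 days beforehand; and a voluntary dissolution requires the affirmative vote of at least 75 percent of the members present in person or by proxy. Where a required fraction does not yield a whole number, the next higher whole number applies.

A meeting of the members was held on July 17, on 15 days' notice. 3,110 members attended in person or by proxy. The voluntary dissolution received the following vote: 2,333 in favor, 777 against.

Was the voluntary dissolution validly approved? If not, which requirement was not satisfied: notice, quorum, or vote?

Notice: 15 days given; 14 required. Satisfied.
Quorum: 15% of 20,774 = 3,116.10, rounded up to 3,117; 3,110 present. Not satisfied.
Vote: requires three-fourths of those present (3,110); 3/4 of 3110 = 2332.50, rounded up to 2333, so 2,333 needed; 2,333 in favor. Satisfied.

Invalid — quorum requirement not satisfied.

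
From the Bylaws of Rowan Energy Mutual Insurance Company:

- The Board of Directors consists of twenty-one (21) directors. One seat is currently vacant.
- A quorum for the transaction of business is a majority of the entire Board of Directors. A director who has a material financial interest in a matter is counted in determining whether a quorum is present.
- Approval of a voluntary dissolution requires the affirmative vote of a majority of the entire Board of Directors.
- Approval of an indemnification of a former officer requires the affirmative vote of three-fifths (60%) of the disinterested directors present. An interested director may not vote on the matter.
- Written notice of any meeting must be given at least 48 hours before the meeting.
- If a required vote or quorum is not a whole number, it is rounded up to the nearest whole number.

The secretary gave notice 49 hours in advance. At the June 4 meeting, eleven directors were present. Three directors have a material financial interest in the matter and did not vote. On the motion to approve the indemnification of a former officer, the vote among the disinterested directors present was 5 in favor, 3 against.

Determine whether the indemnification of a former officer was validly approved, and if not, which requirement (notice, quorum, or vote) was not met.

Valid — all requirements satisfied.

Notice: 49 hours given; 48 required (49 ≥ 48). Satisfied.
Quorum: 11 present (interested directors count toward quorum); quorum is 11. Satisfied.
Vote: the indemnification of a former officer requires three-fifths of the disinterested directors present (11 − 3 = 8). 3/5 of 8 = 4.80, rounded up to 5, so 5 affirmative votes are needed; 5 voted in favor. Satisfied.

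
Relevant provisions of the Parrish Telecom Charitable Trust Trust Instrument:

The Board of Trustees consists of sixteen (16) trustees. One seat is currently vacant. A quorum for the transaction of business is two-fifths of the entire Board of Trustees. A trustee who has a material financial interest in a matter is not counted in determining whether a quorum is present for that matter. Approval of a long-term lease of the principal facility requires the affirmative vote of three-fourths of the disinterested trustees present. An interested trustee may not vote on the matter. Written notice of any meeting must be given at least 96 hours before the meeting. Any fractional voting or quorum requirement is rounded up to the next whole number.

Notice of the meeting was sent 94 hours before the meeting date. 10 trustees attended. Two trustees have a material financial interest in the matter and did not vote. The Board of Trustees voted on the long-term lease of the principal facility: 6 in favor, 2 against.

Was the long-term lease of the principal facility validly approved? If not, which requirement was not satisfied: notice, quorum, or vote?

Notice: 94 hours given; 96 required (94 < 96). Not satisfied.
Quorum: 10 present, but the 2 interested trustees do not count, leaving 8. Quorum is 7. Satisfied.
Vote: the long-term lease of the principal facility requires three-fourths of the disinterested trustees present (10 − 2 = 8). 3/4 of 8 = 6, so 6 affirmative votes are needed; 6 voted in favor. Satisfied.

Invalid — notice requirement not satisfied.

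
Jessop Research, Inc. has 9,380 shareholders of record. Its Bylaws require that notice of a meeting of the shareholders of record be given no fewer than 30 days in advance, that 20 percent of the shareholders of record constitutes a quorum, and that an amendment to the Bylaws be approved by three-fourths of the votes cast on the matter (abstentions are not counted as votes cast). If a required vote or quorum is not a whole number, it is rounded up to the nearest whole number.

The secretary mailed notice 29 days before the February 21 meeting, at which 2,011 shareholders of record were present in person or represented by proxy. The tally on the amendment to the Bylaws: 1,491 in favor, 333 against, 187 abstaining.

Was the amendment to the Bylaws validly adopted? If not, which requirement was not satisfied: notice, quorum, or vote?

Notice: 29 days given; 30 required. Not satisfied.
Quorum: 20% of 9,380 = 1,876; 2,011 present. Satisfied.
Vote: requires three-fourths of the votes cast (2,011 − 187 abstaining = 1,824); 3/4 of 1824 = 1368, so 1,368 needed; 1,491 in favor. Satisfied.

Invalid — notice requirement not satisfied.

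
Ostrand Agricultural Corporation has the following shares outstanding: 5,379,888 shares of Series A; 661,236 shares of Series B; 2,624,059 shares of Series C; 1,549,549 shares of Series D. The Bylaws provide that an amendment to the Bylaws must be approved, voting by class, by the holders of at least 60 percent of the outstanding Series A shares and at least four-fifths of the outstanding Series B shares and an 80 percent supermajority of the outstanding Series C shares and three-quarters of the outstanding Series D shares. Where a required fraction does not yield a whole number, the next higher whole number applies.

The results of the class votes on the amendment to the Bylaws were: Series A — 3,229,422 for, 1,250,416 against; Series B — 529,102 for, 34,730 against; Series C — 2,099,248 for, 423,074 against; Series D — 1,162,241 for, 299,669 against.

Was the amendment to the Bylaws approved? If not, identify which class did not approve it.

Approved — every class gave the required vote.

Series A: 3/5 of 5379888 = 3227932.80, rounded up to 3227933; 3,227,933 required, 3,229,422 in favor — approved.
Series B: 4/5 of 661236 = 528988.80, rounded up to 528989; 528,989 required, 529,102 in favor — approved.
Series C: 4/5 of 2624059 = 2099247.20, rounded up to 2099248; 2,099,248 required, 2,099,248 in favor — approved.
Series D: 3/4 of 1549549 = 1162161.75, rounded up to 1162162; 1,162,162 required, 1,162,241 in favor — approved.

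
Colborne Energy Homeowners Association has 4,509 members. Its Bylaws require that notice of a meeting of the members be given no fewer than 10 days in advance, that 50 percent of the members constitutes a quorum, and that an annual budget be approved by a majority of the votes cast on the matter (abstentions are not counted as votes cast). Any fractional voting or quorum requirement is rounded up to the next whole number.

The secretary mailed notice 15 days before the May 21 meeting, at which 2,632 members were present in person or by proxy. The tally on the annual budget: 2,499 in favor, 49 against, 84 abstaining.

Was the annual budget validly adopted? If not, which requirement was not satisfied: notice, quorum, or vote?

Valid — all requirements satisfied.

Notice: 15 days given; 10 required. Satisfied.
Quorum: 50% of 4,509 = 2,254.50, rounded up to 2,255; 2,632 present. Satisfied.
Vote: requires a majority of the votes cast (2,632 − 84 abstaining = 2,548); a majority of 2548 is 1275, so 1,275 needed; 2,499 in favor. Satisfied.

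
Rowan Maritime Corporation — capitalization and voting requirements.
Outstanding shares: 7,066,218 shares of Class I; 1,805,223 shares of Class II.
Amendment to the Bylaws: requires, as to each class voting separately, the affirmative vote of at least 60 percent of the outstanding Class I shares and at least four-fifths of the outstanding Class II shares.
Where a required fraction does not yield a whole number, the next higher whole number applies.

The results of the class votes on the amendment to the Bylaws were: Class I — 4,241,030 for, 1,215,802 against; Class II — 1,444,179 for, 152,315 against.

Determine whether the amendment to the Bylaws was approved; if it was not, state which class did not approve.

Class I: 3/5 of 7066218 = 4239730.80, rounded up to 4239731; 4,239,731 required, 4,241,030 in favor — approved.
Class II: 4/5 of 1805223 = 1444178.40, rounded up to 1444179; 1,444,179 required, 1,444,179 in favor — approved.

Approved — every class gave the required vote.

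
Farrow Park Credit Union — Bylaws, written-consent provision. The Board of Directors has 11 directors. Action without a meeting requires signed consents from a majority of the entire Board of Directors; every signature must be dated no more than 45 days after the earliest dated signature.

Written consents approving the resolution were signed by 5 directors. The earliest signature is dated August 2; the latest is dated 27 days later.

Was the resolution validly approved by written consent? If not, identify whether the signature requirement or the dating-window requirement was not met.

Signatures required: a majority of 11 — a majority of 11 is 6, so 6 needed; 5 signed. Insufficient.
Dating window: the latest signature is 27 days after the earliest; the limit is 45 days. Within the window.

Not effective — insufficient signatures.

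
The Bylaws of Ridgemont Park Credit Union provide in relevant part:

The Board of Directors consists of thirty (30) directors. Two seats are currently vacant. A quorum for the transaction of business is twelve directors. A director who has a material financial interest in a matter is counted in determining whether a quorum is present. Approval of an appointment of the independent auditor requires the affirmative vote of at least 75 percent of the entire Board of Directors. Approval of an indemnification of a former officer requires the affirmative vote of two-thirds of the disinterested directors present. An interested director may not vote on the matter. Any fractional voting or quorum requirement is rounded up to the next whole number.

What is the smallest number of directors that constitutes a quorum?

12

The quorum is fixed at 12.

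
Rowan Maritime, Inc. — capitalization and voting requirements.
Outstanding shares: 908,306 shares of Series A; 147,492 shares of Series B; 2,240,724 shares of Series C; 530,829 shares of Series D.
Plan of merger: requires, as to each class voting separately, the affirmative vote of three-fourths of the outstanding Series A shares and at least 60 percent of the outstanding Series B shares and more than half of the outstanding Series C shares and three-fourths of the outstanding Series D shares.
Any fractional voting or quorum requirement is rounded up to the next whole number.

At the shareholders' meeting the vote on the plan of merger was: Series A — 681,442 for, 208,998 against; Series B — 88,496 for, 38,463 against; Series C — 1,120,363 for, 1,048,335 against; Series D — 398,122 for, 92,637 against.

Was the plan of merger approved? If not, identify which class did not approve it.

Series A: 3/4 of 908306 = 681229.50, rounded up to 681230; 681,230 required, 681,442 in favor — approved.
Series B: 3/5 of 147492 = 88495.20, rounded up to 88496; 88,496 required, 88,496 in favor — approved.
Series C: a majority of 2240724 is 1120363; 1,120,363 required, 1,120,363 in favor — approved.
Series D: 3/4 of 530829 = 398121.75, rounded up to 398122; 398,122 required, 398,122 in favor — approved.

Approved — every class gave the required vote.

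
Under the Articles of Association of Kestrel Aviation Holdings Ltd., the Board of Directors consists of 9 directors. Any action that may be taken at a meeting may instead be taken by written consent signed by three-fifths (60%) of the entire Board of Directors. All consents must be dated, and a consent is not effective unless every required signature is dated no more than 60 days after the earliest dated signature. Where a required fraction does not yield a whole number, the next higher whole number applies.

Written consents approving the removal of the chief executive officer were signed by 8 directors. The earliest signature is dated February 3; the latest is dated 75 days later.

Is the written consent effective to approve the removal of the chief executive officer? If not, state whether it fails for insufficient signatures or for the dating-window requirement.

Signatures required: three-fifths (60%) of 9 — 3/5 of 9 = 5.40, rounded up to 6, so 6 needed; 8 signed. Sufficient.
Dating window: the latest signature is 75 days after the earliest; the limit is 60 days. Outside the window.

Not effective — dating-window requirement not satisfied.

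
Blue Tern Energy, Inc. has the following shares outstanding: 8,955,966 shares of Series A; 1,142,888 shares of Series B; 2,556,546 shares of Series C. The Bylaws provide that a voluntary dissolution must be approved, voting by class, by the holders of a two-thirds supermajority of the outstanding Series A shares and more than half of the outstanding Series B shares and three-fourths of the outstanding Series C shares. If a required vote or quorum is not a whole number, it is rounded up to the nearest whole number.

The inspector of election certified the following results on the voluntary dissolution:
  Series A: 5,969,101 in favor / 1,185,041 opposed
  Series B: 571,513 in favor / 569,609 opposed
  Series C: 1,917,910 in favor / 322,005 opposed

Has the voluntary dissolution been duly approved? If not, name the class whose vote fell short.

Series A: 2/3 of 8955966 = 5970644; 5,970,644 required, 5,969,101 in favor — not approved.
Series B: a majority of 1142888 is 571445; 571,445 required, 571,513 in favor — approved.
Series C: 3/4 of 2556546 = 1917409.50, rounded up to 1917410; 1,917,410 required, 1,917,910 in favor — approved.

Not approved — the Series A shares did not give the required vote.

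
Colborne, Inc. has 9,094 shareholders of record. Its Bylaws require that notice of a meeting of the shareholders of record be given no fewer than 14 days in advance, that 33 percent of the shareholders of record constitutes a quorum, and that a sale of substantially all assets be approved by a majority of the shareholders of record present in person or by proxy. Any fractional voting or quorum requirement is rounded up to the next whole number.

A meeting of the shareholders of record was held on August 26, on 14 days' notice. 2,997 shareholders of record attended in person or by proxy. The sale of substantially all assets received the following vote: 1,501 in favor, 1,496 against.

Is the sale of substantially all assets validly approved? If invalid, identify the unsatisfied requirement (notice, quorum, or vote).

Invalid — quorum requirement not satisfied.

Notice: 14 days given; 14 required. Satisfied.
Quorum: 33% of 9,094 = 3,001.02, rounded up to 3,002; 2,997 present. Not satisfied.
Vote: requires a majority of those present (2,997); a majority of 2997 is 1499, so 1,499 needed; 1,501 in favor. Satisfied.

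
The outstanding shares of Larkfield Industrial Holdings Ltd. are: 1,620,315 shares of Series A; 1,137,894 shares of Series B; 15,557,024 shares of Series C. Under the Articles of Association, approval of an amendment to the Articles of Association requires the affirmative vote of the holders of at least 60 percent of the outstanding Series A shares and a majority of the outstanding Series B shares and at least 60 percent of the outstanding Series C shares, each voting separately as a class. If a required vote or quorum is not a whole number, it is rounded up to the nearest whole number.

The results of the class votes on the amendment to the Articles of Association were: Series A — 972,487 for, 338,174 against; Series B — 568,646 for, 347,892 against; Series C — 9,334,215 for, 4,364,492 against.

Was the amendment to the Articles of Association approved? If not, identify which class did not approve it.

Not approved — the Series B shares did not give the required vote.

Series A: 3/5 of 1620315 = 972189; 972,189 required, 972,487 in favor — approved.
Series B: a majority of 1137894 is 568948; 568,948 required, 568,646 in favor — not approved.
Series C: 3/5 of 15557024 = 9334214.40, rounded up to 9334215; 9,334,215 required, 9,334,215 in favor — approved.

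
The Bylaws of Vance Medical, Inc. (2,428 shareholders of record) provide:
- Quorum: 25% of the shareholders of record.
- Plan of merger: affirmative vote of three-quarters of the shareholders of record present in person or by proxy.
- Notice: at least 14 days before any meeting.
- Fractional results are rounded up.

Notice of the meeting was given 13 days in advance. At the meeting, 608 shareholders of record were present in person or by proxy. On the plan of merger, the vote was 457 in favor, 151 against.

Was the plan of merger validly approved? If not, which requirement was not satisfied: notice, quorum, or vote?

Notice: 13 days given; 14 required. Not satisfied.
Quorum: 25% of 2,428 = 607; 608 present. Satisfied.
Vote: requires three-fourths of those present (608); 3/4 of 608 = 456, so 456 needed; 457 in favor. Satisfied.

Invalid — notice requirement not satisfied.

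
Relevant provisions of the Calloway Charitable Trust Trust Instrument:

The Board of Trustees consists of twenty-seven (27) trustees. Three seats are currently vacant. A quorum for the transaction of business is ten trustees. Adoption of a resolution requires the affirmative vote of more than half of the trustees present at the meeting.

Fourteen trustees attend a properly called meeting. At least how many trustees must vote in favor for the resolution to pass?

The resolution requires a majority of the trustees present (14).
A majority of 14 is 8.

8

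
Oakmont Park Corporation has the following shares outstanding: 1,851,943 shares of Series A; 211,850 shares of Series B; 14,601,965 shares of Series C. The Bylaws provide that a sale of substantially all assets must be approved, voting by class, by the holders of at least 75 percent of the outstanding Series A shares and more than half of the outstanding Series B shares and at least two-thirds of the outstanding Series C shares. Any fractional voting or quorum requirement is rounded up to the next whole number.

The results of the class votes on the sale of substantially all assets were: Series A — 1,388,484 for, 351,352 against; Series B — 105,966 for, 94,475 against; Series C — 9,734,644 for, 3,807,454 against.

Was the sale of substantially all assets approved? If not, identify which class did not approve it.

Series A: 3/4 of 1851943 = 1388957.25, rounded up to 1388958; 1,388,958 required, 1,388,484 in favor — not approved.
Series B: a majority of 211850 is 105926; 105,926 required, 105,966 in favor — approved.
Series C: 2/3 of 14601965 = 9734643.33, rounded up to 9734644; 9,734,644 required, 9,734,644 in favor — approved.

Not approved — the Series A shares did not give the required vote.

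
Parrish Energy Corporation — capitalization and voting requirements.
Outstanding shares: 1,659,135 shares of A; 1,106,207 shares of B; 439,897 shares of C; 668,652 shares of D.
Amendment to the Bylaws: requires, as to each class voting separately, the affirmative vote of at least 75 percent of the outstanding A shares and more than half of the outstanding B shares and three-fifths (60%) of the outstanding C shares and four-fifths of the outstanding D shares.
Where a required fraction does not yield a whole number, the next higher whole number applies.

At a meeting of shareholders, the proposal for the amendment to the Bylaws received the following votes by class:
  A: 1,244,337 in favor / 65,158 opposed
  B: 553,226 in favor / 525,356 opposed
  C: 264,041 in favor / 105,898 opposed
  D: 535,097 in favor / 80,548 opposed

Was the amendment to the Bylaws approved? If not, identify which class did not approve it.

A: 3/4 of 1659135 = 1244351.25, rounded up to 1244352; 1,244,352 required, 1,244,337 in favor — not approved.
B: a majority of 1106207 is 553104; 553,104 required, 553,226 in favor — approved.
C: 3/5 of 439897 = 263938.20, rounded up to 263939; 263,939 required, 264,041 in favor — approved.
D: 4/5 of 668652 = 534921.60, rounded up to 534922; 534,922 required, 535,097 in favor — approved.

Not approved — the A shares did not give the required vote.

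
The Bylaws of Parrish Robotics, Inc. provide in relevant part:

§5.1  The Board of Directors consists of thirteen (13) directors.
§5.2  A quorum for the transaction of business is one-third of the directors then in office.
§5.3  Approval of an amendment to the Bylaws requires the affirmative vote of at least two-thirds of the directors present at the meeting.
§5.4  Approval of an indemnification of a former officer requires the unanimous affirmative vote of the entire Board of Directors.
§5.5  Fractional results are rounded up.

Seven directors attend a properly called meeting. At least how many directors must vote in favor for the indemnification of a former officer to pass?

13

The indemnification of a former officer requires the unanimous vote of the entire Board of Directors (13).
Unanimous means all 13.
(Only 7 can vote, so the indemnification of a former officer cannot pass at this meeting, but the required vote is still 13.)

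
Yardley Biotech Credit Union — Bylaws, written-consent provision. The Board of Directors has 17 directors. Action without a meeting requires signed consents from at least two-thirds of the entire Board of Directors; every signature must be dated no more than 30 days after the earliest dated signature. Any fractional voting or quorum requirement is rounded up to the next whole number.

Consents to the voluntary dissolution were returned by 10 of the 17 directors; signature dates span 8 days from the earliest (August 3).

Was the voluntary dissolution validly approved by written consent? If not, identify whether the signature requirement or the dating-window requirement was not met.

Signatures required: at least two-thirds of 17 — 2/3 of 17 = 11.33, rounded up to 12, so 12 needed; 10 signed. Insufficient.
Dating window: the latest signature is 8 days after the earliest; the limit is 30 days. Within the window.

Not effective — insufficient signatures.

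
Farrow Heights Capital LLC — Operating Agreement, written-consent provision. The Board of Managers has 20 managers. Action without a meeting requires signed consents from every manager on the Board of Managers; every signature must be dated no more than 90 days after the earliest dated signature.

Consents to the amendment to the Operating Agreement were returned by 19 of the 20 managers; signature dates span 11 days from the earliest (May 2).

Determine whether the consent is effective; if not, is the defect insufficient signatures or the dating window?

Signatures required: the unanimous vote of 20 — unanimous means all 20, so 20 needed; 19 signed. Insufficient.
Dating window: the latest signature is 11 days after the earliest; the limit is 90 days. Within the window.

Not effective — insufficient signatures.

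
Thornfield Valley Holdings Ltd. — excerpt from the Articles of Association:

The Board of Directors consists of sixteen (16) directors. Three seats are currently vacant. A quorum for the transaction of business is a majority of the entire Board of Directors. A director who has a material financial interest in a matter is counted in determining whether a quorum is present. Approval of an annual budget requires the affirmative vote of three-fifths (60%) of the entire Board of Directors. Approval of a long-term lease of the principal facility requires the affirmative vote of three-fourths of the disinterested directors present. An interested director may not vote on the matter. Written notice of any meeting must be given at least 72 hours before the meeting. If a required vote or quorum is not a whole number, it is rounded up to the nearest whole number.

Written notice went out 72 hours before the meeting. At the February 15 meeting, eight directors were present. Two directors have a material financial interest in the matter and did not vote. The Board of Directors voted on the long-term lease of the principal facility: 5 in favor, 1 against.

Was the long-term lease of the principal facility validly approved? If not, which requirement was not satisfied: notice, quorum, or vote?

Invalid — quorum requirement not satisfied.

Notice: 72 hours given; 72 required (72 ≥ 72). Satisfied.
Quorum: 8 present (interested directors count toward quorum); quorum is 9. Not satisfied.
Vote: the long-term lease of the principal facility requires three-fourths of the disinterested directors present (8 − 2 = 6). 3/4 of 6 = 4.50, rounded up to 5, so 5 affirmative votes are needed; 5 voted in favor. Satisfied. (Moot — without a quorum no business can be validly transacted.)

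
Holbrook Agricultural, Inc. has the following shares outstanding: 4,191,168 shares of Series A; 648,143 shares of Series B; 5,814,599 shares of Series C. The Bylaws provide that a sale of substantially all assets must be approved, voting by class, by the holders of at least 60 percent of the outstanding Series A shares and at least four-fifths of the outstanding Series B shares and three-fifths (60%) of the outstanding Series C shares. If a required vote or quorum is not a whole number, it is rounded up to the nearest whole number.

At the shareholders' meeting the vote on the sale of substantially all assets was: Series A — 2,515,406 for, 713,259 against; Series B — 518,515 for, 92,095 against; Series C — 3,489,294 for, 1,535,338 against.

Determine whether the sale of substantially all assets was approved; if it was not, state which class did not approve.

Series A: 3/5 of 4191168 = 2514700.80, rounded up to 2514701; 2,514,701 required, 2,515,406 in favor — approved.
Series B: 4/5 of 648143 = 518514.40, rounded up to 518515; 518,515 required, 518,515 in favor — approved.
Series C: 3/5 of 5814599 = 3488759.40, rounded up to 3488760; 3,488,760 required, 3,489,294 in favor — approved.

Approved — every class gave the required vote.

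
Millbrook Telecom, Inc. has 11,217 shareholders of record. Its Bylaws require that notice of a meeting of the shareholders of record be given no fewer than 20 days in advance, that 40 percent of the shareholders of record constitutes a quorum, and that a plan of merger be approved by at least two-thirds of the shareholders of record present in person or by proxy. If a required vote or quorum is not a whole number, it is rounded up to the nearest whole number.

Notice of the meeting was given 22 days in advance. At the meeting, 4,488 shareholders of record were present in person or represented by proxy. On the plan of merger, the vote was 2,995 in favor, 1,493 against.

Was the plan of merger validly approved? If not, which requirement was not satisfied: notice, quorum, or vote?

Notice: 22 days given; 20 required. Satisfied.
Quorum: 40% of 11,217 = 4,486.80, rounded up to 4,487; 4,488 present. Satisfied.
Vote: requires two-thirds of those present (4,488); 2/3 of 4488 = 2992, so 2,992 needed; 2,995 in favor. Satisfied.

Valid — all requirements satisfied.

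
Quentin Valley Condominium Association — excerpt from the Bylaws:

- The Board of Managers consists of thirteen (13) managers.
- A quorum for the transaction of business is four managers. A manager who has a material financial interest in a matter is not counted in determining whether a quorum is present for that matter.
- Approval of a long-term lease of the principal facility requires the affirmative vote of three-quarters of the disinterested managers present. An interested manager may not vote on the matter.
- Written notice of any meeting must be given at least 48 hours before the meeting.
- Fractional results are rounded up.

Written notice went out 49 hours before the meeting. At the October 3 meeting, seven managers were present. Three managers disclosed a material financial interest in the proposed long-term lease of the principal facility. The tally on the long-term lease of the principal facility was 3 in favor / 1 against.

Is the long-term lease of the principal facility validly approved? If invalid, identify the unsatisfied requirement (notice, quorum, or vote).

Notice: 49 hours given; 48 required (49 ≥ 48). Satisfied.
Quorum: 7 present, but the 3 interested managers do not count, leaving 4. Quorum is 4. Satisfied.
Vote: the long-term lease of the principal facility requires three-fourths of the disinterested managers present (7 − 3 = 4). 3/4 of 4 = 3, so 3 affirmative votes are needed; 3 voted in favor. Satisfied.

Valid — all requirements satisfied.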